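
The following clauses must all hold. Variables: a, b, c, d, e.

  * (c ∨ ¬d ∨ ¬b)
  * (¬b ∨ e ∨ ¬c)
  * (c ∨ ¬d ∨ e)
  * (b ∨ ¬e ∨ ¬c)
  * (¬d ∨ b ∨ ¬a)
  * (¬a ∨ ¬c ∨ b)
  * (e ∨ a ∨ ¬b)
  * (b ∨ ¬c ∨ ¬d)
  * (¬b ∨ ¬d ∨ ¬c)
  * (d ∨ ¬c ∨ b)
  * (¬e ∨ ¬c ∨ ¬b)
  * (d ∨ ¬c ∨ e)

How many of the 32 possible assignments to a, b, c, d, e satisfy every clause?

8

Split on b, then c.
  b=1, c=1: a clause becomes empty — 0.
  b=1, c=0: remaining (a,d,e) ∈ {(0,0,1); (1,0,0); (1,0,1)} — 3.
  b=0, c=1: a clause becomes empty — 0.
  b=0, c=0: 5 of the 8 assignments to (a,d,e) work.
Total: 0 + 3 + 0 + 5 = 8.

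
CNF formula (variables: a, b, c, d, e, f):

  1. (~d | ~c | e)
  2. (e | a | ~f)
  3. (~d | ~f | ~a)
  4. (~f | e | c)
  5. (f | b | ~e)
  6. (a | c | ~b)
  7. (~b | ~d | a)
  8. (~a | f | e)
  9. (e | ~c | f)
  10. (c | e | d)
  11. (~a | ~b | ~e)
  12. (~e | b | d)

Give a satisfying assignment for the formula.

Branch on a: take a = False.
Try b = False.
The remaining clauses are satisfied by c = False, d = True, e = True, f = True.

a=False  b=False  c=False  d=True  e=True  f=True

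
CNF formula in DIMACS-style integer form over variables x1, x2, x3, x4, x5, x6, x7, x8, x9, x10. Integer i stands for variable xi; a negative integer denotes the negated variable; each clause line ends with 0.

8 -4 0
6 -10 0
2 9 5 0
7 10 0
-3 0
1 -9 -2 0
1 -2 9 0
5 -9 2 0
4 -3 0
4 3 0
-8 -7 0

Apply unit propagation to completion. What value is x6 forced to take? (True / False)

(¬x3) stands alone — x3 = False.
(x4 ∨ x3): since x3 = False, the clause reduces to (x4). x4 = True.
(x8 ∨ ¬x4) with x4 = True leaves only x8, so x8 = True.
(¬x8 ∨ ¬x7): since x8 = True, the clause reduces to (¬x7). x7 = False.
In (x7 ∨ x10), x7 is now false; x10 must hold, so x10 = True.
(x6 ∨ ¬x10) with x10 = True leaves only x6, so x6 = True.

True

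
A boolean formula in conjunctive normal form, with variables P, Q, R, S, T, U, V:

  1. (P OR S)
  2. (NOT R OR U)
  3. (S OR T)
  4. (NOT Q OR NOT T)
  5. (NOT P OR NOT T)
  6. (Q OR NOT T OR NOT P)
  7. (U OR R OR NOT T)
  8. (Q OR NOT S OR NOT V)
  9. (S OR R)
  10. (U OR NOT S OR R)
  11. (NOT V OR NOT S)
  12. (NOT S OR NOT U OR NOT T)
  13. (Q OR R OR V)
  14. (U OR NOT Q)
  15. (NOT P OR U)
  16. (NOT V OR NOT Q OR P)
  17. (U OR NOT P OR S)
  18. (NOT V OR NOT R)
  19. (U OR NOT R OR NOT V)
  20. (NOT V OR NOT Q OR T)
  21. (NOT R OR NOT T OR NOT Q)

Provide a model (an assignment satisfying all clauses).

P=T, Q=T, R=F, S=T, T=F, U=T, V=F

Branch on P: take P = True.
  then T is forced to False.
  then S is forced to True.
  then V is forced to False.
  then U is forced to True.
For the remaining variables, Q = True, R = False works.
Every clause has at least one true literal under this assignment.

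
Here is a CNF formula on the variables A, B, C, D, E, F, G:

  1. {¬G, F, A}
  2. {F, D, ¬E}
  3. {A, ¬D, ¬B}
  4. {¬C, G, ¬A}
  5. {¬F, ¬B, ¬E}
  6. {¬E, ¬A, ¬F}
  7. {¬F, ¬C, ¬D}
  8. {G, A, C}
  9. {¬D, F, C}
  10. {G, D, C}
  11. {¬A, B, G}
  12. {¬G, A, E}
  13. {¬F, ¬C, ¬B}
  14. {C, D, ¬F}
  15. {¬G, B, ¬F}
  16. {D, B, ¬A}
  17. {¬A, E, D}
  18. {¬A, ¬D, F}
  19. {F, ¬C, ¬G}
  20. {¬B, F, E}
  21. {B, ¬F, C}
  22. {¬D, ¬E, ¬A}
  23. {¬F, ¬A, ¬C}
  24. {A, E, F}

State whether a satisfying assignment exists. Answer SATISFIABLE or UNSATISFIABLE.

SATISFIABLE

Set A = False and propagate.
The remaining clauses are satisfied by B = False, C = True, D = False, E = False, F = True, G = False.
Every clause has at least one true literal under this assignment.
So A=F, B=F, C=T, D=F, E=F, F=T, G=F is a satisfying assignment.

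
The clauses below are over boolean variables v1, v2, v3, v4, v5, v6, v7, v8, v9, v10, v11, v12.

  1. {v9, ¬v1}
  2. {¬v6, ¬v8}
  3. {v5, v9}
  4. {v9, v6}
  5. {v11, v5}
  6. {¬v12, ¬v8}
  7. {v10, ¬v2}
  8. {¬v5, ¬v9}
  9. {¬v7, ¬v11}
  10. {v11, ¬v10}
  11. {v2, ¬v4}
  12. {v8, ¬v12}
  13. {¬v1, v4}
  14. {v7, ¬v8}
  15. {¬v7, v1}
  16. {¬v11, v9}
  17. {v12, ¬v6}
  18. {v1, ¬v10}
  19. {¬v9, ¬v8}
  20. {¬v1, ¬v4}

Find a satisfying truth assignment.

v1=False, v2=False, v3=False, v4=False, v5=False, v6=False, v7=False, v8=False, v9=True, v10=False, v11=True, v12=False

Check each clause:
  1. {¬v1, v9} — v9 is true.
  2. {¬v6, ¬v8} — ¬v8 is true.
  3. {v9, v5} — v9 is true.
  4. {v9, v6} — v9 is true.
  5. {v5, v11} — v11 is true.
  6. {¬v12, ¬v8} — ¬v8 is true.
  7. {v10, ¬v2} — ¬v2 is true.
  8. {¬v9, ¬v5} — ¬v5 is true.
  9. {¬v11, ¬v7} — ¬v7 is true.
  10. {v11, ¬v10} — v11 is true.
  11. {v2, ¬v4} — ¬v4 is true.
  12. {v8, ¬v12} — ¬v12 is true.
  13. {¬v1, v4} — ¬v1 is true.
  14. {¬v8, v7} — ¬v8 is true.
  15. {v1, ¬v7} — ¬v7 is true.
  16. {v9, ¬v11} — v9 is true.
  17. {v12, ¬v6} — ¬v6 is true.
  18. {v1, ¬v10} — ¬v10 is true.
  19. {¬v9, ¬v8} — ¬v8 is true.
  20. {¬v4, ¬v1} — ¬v4 is true.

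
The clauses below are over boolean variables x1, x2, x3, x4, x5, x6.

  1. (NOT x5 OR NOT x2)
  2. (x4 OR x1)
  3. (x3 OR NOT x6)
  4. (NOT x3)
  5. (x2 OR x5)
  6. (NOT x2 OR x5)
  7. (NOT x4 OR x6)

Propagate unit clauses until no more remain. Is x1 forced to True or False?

(NOT x3) is a unit clause: x3 = False.
From (x3 OR NOT x6) and x3 = False: x6 = False.
In (NOT x4 OR x6), x6 is now false; NOT x4 must hold, so x4 = False.
From (x1 OR x4) and x4 = False: x1 = True.

True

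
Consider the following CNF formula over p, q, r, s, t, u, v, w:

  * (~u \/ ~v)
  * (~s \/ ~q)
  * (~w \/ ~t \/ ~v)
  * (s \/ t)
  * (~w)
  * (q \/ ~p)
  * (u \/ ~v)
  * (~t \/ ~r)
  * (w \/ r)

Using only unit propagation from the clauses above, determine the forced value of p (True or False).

False

(~w) is a unit clause: w = False.
(w \/ r) with w = False leaves only r, so r = True.
From (~t \/ ~r) and r = True: t = False.
(t \/ s) with t = False leaves only s, so s = True.
From (~q \/ ~s) and s = True: q = False.
(~p \/ q) with q = False leaves only ~p, so p = False.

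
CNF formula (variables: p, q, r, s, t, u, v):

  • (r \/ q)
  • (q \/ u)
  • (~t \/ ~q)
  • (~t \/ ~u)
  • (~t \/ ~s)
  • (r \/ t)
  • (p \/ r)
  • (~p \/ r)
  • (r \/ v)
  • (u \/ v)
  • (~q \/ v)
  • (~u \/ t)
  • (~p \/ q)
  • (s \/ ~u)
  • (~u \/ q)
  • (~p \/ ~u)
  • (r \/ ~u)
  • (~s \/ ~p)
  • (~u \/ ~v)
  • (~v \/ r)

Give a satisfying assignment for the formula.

p = F, q = T, r = T, s = F, t = F, u = F, v = T

Check each clause:
  1. (r \/ q) — q is true.
  2. (q \/ u) — q is true.
  3. (~q \/ ~t) — ~t is true.
  4. (~t \/ ~u) — ~u is true.
  5. (~t \/ ~s) — ~t is true.
  6. (t \/ r) — r is true.
  7. (r \/ p) — r is true.
  8. (r \/ ~p) — r is true.
  9. (v \/ r) — r is true.
  10. (v \/ u) — v is true.
  11. (~q \/ v) — v is true.
  12. (~u \/ t) — ~u is true.
  13. (q \/ ~p) — q is true.
  14. (s \/ ~u) — ~u is true.
  15. (q \/ ~u) — q is true.
  16. (~p \/ ~u) — ~u is true.
  17. (~u \/ r) — ~u is true.
  18. (~p \/ ~s) — ~s is true.
  19. (~u \/ ~v) — ~u is true.
  20. (r \/ ~v) — r is true.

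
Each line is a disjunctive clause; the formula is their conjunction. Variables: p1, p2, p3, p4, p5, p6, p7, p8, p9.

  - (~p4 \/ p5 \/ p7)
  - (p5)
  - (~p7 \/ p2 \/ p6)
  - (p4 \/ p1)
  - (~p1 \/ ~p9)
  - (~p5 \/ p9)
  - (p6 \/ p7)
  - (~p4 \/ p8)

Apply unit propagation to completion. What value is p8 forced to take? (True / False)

True

(p5) stands alone — p5 = True.
(~p5 \/ p9): since p5 = True, the clause reduces to (p9). p9 = True.
From (~p1 \/ ~p9) and p9 = True: p1 = False.
From (p1 \/ p4) and p1 = False: p4 = True.
In (p8 \/ ~p4), ~p4 is now false; p8 must hold, so p8 = True.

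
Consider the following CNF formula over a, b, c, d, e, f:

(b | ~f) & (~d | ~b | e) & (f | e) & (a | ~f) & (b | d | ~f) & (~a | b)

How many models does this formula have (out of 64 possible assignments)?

Case analysis on b and f:
  b=T, f=T: c free; 3 ways for (a,d,e) × 2^1 = 6.
  b=T, f=F: forces e=T; a, c, d free → 2^3 = 8.
  b=F, f=T: a clause becomes empty — 0.
  b=F, f=F: remaining (a,c,d,e) ∈ {(F,F,F,T); (F,F,T,T); (F,T,F,T); (F,T,T,T)} — 4.
Total: 6 + 8 + 0 + 4 = 18.

18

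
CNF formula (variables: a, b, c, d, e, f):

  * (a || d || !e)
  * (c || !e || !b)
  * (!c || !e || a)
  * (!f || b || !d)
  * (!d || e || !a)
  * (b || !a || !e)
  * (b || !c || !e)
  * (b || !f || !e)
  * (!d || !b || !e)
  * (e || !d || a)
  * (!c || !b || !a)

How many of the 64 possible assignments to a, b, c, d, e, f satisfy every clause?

Case analysis on e and b:
  e=T, b=T: a clause becomes empty — 0.
  e=T, b=F: remaining (a,c,d,f) ∈ {(F,F,T,F)} — 1.
  e=F, b=T: f free; 3 ways for (a,c,d) × 2^1 = 6.
  e=F, b=F: forces d=F; a, c, f free → 2^3 = 8.
Total: 0 + 1 + 6 + 8 = 15.

15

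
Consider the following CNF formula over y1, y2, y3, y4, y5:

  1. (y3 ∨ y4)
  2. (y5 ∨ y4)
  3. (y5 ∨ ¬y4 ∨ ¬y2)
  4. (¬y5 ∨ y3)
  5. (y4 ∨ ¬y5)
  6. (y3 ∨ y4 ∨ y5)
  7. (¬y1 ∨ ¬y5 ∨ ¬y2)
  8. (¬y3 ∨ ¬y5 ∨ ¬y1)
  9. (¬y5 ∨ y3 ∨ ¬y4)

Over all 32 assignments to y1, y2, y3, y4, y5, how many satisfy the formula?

The models are:
  y1=F y2=F y3=F y4=T y5=F
  y1=F y2=F y3=T y4=T y5=F
  y1=F y2=F y3=T y4=T y5=T
  y1=F y2=T y3=T y4=T y5=T
  y1=T y2=F y3=F y4=T y5=F
  y1=T y2=F y3=T y4=T y5=F
Count: 6.

6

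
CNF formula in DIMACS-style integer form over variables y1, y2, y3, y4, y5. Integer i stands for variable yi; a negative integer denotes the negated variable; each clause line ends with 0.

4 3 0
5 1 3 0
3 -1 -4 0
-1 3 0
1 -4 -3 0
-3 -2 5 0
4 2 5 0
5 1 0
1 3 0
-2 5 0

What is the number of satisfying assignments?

7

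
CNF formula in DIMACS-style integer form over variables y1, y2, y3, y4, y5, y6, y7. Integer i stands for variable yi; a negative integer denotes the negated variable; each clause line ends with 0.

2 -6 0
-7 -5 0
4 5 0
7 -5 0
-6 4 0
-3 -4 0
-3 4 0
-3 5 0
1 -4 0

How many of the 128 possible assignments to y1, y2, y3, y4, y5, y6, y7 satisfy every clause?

6

Satisfying assignments:
  y1=T y2=F y3=F y4=T y5=F y6=F y7=F
  y1=T y2=F y3=F y4=T y5=F y6=F y7=T
  y1=T y2=T y3=F y4=T y5=F y6=F y7=F
  y1=T y2=T y3=F y4=T y5=F y6=F y7=T
  y1=T y2=T y3=F y4=T y5=F y6=T y7=F
  y1=T y2=T y3=F y4=T y5=F y6=T y7=T
That's 6 in total.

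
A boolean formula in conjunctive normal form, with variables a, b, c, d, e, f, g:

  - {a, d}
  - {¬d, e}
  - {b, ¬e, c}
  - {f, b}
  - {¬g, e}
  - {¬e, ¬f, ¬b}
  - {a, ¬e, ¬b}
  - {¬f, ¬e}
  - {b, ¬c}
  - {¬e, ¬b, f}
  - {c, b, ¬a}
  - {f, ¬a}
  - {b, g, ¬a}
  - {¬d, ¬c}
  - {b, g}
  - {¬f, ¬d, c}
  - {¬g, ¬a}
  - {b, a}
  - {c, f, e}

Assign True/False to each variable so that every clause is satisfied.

a=True, b=True, c=False, d=False, e=False, f=True, g=False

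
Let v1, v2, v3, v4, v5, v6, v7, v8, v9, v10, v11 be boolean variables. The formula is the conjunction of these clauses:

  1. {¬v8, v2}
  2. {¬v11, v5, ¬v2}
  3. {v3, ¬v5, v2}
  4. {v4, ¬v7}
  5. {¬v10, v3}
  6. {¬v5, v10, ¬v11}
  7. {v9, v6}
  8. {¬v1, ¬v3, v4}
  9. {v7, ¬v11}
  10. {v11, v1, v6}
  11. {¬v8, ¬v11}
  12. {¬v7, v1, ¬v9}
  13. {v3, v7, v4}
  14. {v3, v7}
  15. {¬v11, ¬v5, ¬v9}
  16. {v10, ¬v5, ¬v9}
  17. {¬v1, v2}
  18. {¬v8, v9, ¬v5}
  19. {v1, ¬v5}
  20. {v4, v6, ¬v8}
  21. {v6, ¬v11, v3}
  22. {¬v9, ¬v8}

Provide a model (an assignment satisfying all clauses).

v1 = F, v2 = F, v3 = T, v4 = T, v5 = F, v6 = T, v7 = F, v8 = F, v9 = T, v10 = T, v11 = F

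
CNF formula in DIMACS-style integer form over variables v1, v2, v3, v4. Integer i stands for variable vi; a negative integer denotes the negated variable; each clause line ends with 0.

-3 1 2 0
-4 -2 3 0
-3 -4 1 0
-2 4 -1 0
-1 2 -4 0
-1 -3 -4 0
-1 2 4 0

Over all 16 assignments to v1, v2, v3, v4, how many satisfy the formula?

4

Satisfying assignments:
  v1=0 v2=0 v3=0 v4=0
  v1=0 v2=0 v3=0 v4=1
  v1=0 v2=1 v3=0 v4=0
  v1=0 v2=1 v3=1 v4=0
Count: 4.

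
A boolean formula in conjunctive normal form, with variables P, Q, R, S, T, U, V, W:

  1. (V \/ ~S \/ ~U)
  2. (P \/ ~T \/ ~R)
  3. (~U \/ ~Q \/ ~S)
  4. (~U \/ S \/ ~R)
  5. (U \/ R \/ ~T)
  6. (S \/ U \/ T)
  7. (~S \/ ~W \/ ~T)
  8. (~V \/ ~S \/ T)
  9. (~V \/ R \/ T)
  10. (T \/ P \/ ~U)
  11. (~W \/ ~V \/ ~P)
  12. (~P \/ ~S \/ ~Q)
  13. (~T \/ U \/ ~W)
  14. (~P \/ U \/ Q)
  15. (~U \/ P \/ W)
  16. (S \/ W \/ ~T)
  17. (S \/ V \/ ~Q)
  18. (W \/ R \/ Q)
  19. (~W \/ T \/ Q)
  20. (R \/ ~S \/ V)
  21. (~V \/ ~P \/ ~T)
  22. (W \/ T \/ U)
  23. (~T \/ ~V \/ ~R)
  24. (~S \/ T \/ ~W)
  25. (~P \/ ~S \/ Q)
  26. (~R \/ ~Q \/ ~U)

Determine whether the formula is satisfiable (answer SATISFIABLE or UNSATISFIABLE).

Set P = False and propagate.
For the remaining variables, Q = True, R = False, S = False, T = True, U = True, V = True, W = True works.
Every clause has at least one true literal under this assignment.
So P = F, Q = T, R = F, S = F, T = T, U = T, V = T, W = T is a satisfying assignment.

SATISFIABLE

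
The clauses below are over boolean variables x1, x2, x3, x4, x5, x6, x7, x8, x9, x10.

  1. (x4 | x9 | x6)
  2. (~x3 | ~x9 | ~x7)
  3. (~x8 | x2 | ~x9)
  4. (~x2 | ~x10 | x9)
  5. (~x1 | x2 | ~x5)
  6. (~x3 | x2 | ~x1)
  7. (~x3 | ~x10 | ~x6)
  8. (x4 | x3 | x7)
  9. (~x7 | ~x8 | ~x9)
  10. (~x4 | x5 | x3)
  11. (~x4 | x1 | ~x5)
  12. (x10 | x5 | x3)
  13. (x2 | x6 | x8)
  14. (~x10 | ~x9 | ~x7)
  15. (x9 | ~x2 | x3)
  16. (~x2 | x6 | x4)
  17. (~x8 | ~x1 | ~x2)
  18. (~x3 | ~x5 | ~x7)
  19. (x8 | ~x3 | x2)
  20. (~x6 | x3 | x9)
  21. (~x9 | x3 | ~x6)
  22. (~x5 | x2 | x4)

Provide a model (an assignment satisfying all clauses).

x1=False, x2=True, x3=True, x4=False, x5=False, x6=True, x7=True, x8=True, x9=False, x10=False

Check each clause:
  1. (x4 | x9 | x6) — x6 is true.
  2. (~x9 | ~x7 | ~x3) — ~x9 is true.
  3. (~x9 | x2 | ~x8) — x2 is true.
  4. (x9 | ~x2 | ~x10) — ~x10 is true.
  5. (~x5 | ~x1 | x2) — x2 is true.
  6. (~x1 | x2 | ~x3) — x2 is true.
  7. (~x10 | ~x3 | ~x6) — ~x10 is true.
  8. (x7 | x3 | x4) — x3 is true.
  9. (~x8 | ~x9 | ~x7) — ~x9 is true.
  10. (~x4 | x3 | x5) — x3 is true.
  11. (~x5 | x1 | ~x4) — ~x5 is true.
  12. (x10 | x3 | x5) — x3 is true.
  13. (x6 | x8 | x2) — x8 is true.
  14. (~x10 | ~x7 | ~x9) — ~x10 is true.
  15. (x3 | x9 | ~x2) — x3 is true.
  16. (x4 | ~x2 | x6) — x6 is true.
  17. (~x2 | ~x1 | ~x8) — ~x1 is true.
  18. (~x3 | ~x7 | ~x5) — ~x5 is true.
  19. (x8 | ~x3 | x2) — x8 is true.
  20. (~x6 | x9 | x3) — x3 is true.
  21. (x3 | ~x6 | ~x9) — x3 is true.
  22. (x2 | x4 | ~x5) — x2 is true.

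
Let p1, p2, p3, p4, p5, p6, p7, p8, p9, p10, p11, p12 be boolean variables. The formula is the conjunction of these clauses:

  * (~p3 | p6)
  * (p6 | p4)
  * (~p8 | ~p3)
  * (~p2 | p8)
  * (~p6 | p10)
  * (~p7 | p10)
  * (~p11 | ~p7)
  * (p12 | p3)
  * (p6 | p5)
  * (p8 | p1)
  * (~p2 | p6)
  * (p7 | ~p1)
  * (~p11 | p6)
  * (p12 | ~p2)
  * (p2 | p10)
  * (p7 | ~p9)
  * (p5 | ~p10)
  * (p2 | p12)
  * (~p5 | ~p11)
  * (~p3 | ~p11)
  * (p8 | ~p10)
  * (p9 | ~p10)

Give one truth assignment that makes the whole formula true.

p1 = True, p2 = False, p3 = False, p4 = True, p5 = True, p6 = True, p7 = True, p8 = True, p9 = True, p10 = True, p11 = False, p12 = True

p4 occurs only positively in the remaining clauses — set p4 = True.
p11 occurs only negated in the remaining clauses — set p11 = False.
Try p1 = True.
  then p7 is forced to True.
  then p10 is forced to True.
  then p5 is forced to True.
  then p8 is forced to True.
  then p3 is forced to False.
  then p12 is forced to True.
  then p9 is forced to True.
Set p2 = False and propagate.
p6 is now unconstrained; take p6 = True.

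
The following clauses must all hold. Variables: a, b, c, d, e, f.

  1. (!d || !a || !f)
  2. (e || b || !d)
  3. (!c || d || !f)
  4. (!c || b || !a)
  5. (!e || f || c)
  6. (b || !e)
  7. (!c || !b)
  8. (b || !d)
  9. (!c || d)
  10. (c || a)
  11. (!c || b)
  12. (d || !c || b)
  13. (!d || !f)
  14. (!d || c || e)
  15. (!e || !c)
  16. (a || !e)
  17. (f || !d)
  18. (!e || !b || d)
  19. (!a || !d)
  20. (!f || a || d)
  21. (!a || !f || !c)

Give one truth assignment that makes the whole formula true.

a = True, b = True, c = False, d = False, e = False, f = False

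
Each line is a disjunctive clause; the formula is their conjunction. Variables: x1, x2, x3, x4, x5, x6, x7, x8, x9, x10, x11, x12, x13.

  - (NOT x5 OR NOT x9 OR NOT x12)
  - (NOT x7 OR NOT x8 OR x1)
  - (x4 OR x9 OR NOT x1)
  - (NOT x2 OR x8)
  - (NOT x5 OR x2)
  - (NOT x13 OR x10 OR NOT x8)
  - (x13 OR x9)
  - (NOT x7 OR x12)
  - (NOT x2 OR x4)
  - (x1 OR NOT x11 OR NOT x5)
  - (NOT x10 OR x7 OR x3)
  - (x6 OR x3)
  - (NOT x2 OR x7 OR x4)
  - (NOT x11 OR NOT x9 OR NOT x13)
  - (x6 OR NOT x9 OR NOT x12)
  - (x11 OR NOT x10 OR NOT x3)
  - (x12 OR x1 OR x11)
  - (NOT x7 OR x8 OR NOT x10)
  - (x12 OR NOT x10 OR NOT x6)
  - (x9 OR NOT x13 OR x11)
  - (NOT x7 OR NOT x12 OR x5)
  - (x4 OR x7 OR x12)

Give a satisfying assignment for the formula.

x1=T, x2=F, x3=T, x4=T, x5=F, x6=T, x7=F, x8=F, x9=T, x10=F, x11=F, x12=F, x13=F

Pure literal: x4 appears only positively; assign x4 = True.
Try x1 = True.
Branch on x2: take x2 = False.
  then x5 is forced to False.
Try x3 = True.
The remaining clauses are satisfied by x6 = True, x7 = False, x8 = False, x9 = True, x10 = False, x11 = False, x12 = False, x13 = False.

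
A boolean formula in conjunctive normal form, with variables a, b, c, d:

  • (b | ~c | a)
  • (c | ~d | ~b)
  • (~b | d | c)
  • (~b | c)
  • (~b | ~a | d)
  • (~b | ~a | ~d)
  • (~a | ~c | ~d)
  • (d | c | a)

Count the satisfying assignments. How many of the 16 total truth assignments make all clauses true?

6

Satisfying assignments:
  a=0 b=0 c=0 d=1
  a=0 b=1 c=1 d=0
  a=0 b=1 c=1 d=1
  a=1 b=0 c=0 d=0
  a=1 b=0 c=0 d=1
  a=1 b=0 c=1 d=0
That's 6 in total.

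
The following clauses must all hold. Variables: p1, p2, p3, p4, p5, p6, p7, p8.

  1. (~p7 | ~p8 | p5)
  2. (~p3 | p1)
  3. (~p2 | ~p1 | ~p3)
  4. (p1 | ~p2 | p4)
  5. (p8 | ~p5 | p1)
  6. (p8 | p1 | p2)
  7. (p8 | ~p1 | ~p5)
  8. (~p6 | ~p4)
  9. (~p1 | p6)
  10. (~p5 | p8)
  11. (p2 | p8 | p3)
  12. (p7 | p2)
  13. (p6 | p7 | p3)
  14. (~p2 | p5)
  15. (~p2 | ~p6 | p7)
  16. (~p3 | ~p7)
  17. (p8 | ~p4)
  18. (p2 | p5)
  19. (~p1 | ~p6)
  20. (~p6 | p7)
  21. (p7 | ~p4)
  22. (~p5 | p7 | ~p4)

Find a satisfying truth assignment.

p1=False  p2=False  p3=False  p4=False  p5=True  p6=False  p7=True  p8=True

Check each clause:
  1. (~p7 | ~p8 | p5) — p5 is true.
  2. (p1 | ~p3) — ~p3 is true.
  3. (~p2 | ~p1 | ~p3) — ~p3 is true.
  4. (p4 | p1 | ~p2) — ~p2 is true.
  5. (p1 | ~p5 | p8) — p8 is true.
  6. (p2 | p1 | p8) — p8 is true.
  7. (~p5 | p8 | ~p1) — p8 is true.
  8. (~p6 | ~p4) — ~p6 is true.
  9. (p6 | ~p1) — ~p1 is true.
  10. (~p5 | p8) — p8 is true.
  11. (p3 | p2 | p8) — p8 is true.
  12. (p7 | p2) — p7 is true.
  13. (p6 | p7 | p3) — p7 is true.
  14. (~p2 | p5) — p5 is true.
  15. (p7 | ~p6 | ~p2) — ~p6 is true.
  16. (~p3 | ~p7) — ~p3 is true.
  17. (p8 | ~p4) — p8 is true.
  18. (p2 | p5) — p5 is true.
  19. (~p6 | ~p1) — ~p6 is true.
  20. (p7 | ~p6) — ~p6 is true.
  21. (~p4 | p7) — ~p4 is true.
  22. (p7 | ~p4 | ~p5) — ~p4 is true.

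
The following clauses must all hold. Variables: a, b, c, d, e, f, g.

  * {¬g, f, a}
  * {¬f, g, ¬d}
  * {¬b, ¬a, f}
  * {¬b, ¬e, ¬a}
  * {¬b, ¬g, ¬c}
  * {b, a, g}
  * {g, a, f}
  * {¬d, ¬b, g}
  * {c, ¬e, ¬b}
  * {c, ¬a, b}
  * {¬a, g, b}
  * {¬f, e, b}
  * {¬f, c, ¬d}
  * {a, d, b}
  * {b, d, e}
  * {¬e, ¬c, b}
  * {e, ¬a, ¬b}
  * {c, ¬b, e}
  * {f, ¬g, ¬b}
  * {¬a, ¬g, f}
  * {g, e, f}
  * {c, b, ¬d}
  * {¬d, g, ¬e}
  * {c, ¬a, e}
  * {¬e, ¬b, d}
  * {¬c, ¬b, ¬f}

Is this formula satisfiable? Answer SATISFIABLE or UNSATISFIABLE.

b = True:
  f = True:
    propagation gives c=False, e=False; an empty clause results — contradiction.
  f = False:
    propagation gives a=False, g=False; an empty clause results — contradiction.
b = False:
  a = True:
    propagation gives c=True, g=True, e=False, f=False; an empty clause results — contradiction.
  a = False:
    propagation gives g=True, f=True, e=True, d=True; an empty clause results — contradiction.
Every branch closes, so no satisfying assignment exists.

UNSATISFIABLE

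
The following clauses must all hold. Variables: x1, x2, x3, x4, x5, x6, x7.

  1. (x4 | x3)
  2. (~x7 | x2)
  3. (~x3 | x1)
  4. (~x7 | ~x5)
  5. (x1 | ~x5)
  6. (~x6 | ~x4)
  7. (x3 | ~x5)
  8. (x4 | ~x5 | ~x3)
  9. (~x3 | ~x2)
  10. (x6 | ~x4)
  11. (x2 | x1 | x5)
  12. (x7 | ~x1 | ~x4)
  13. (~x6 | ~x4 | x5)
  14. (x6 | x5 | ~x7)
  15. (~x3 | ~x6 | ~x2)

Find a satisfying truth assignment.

x1=T, x2=F, x3=T, x4=F, x5=F, x6=T, x7=F

Check each clause:
  1. (x4 | x3) — x3 is true.
  2. (x2 | ~x7) — ~x7 is true.
  3. (~x3 | x1) — x1 is true.
  4. (~x5 | ~x7) — ~x7 is true.
  5. (x1 | ~x5) — x1 is true.
  6. (~x6 | ~x4) — ~x4 is true.
  7. (x3 | ~x5) — x3 is true.
  8. (~x5 | x4 | ~x3) — ~x5 is true.
  9. (~x3 | ~x2) — ~x2 is true.
  10. (~x4 | x6) — ~x4 is true.
  11. (x1 | x2 | x5) — x1 is true.
  12. (~x4 | ~x1 | x7) — ~x4 is true.
  13. (~x4 | x5 | ~x6) — ~x4 is true.
  14. (x5 | ~x7 | x6) — ~x7 is true.
  15. (~x3 | ~x2 | ~x6) — ~x2 is true.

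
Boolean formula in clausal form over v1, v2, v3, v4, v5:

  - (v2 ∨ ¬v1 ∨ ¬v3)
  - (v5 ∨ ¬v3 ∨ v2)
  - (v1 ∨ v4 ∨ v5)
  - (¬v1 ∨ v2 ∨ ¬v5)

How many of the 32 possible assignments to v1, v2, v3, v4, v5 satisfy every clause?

21

Split on v1, then v2.
  v1=T, v2=T: v3, v4, v5 free → 2^3 = 8.
  v1=T, v2=F: remaining (v3,v4,v5) ∈ {(F,F,F); (F,T,F)} — 2.
  v1=F, v2=T: v3 free; 3 ways for (v4,v5) × 2^1 = 6.
  v1=F, v2=F: 5 of the 8 assignments to (v3,v4,v5) work.
Total: 8 + 2 + 6 + 5 = 21.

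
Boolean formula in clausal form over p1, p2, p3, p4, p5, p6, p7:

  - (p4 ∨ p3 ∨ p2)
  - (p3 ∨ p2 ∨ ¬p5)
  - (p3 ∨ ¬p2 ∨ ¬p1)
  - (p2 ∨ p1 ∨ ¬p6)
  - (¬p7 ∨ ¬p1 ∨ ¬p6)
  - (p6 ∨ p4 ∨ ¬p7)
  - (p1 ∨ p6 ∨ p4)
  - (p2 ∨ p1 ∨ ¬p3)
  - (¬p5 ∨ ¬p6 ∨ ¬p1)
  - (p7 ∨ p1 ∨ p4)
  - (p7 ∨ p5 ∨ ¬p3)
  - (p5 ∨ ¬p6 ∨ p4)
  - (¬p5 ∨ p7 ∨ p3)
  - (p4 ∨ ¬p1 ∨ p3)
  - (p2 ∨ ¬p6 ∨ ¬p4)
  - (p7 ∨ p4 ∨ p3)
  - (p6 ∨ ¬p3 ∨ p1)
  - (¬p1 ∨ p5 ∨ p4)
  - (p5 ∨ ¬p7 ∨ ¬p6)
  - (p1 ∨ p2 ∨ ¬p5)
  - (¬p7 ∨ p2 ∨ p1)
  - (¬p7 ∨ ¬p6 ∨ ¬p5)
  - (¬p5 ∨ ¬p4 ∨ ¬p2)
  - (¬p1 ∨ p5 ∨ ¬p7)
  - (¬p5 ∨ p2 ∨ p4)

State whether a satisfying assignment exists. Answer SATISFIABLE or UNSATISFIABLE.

Branch on p1: take p1 = False.
Try p2 = True.
Branch on p3: take p3 = False.
For the remaining variables, p4 = True, p5 = False, p6 = False, p7 = False works.
Every clause has at least one true literal under this assignment.
So p1 = False, p2 = True, p3 = False, p4 = True, p5 = False, p6 = False, p7 = False is a satisfying assignment.

SATISFIABLE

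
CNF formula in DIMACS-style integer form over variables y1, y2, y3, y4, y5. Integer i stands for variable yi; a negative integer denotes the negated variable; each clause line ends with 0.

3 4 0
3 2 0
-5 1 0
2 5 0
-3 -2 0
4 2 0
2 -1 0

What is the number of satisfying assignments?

3

Satisfying assignments:
  y1=0 y2=1 y3=0 y4=1 y5=0
  y1=1 y2=1 y3=0 y4=1 y5=0
  y1=1 y2=1 y3=0 y4=1 y5=1
That's 3 in total.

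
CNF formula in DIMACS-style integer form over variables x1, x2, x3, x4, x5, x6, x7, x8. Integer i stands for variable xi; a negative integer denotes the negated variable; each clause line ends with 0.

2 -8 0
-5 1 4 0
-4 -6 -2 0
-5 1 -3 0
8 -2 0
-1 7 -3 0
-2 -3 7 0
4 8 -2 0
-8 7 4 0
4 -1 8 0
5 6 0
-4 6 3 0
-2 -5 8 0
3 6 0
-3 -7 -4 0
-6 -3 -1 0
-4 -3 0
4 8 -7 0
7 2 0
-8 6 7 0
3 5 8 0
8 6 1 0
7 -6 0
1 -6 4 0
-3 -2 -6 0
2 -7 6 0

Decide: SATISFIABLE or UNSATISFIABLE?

Branch on x1: take x1 = True.
Branch on x2: take x2 = False.
  then x8 is forced to False.
  then x4 is forced to True.
  then x3 is forced to False.
  then x6 is forced to True.
  then x7 is forced to True.
  then x5 is forced to True.
So x1=T, x2=F, x3=F, x4=T, x5=T, x6=T, x7=T, x8=F is a satisfying assignment.

SATISFIABLE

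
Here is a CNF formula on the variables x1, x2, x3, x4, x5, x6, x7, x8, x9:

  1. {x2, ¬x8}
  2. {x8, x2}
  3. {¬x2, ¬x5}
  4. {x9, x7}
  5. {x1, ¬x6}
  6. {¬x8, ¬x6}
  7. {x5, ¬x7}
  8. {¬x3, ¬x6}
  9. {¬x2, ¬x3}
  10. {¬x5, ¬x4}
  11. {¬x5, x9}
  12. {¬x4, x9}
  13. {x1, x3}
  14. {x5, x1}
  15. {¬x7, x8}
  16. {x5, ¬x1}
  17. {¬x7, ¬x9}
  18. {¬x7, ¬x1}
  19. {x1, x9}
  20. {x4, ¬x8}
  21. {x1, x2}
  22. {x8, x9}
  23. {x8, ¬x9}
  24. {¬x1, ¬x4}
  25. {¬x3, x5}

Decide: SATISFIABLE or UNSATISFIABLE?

UNSATISFIABLE

x1 = True:
  propagation gives x5=True, x2=False, x8=False; an empty clause results — contradiction.
x1 = False:
  propagation gives x6=False, x3=True, x2=False; an empty clause results — contradiction.
Every branch closes, so no satisfying assignment exists.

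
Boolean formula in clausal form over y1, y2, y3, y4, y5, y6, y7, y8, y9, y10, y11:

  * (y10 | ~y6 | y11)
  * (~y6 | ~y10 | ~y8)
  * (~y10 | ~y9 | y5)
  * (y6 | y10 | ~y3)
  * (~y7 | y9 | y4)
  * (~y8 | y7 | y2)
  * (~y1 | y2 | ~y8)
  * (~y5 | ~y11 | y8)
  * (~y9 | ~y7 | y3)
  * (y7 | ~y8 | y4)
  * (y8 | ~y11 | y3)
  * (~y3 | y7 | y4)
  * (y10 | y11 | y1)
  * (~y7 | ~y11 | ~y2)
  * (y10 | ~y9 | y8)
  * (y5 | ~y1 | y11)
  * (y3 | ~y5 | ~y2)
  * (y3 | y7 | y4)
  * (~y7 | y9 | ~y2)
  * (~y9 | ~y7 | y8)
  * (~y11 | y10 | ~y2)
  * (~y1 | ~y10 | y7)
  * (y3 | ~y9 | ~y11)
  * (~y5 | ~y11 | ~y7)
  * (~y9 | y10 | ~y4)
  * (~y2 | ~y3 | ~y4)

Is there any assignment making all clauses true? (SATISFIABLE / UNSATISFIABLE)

SATISFIABLE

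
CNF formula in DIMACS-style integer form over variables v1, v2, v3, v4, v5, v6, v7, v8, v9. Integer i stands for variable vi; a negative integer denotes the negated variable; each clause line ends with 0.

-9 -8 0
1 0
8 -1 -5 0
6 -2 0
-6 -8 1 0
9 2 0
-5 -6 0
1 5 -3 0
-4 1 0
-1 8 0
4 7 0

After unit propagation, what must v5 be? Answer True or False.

(v1) stands alone — v1 = True.
In (v8 \/ ~v1), ~v1 is now false; v8 must hold, so v8 = True.
From (~v9 \/ ~v8) and v8 = True: v9 = False.
From (v9 \/ v2) and v9 = False: v2 = True.
From (v6 \/ ~v2) and v2 = True: v6 = True.
(~v5 \/ ~v6) with v6 = True leaves only ~v5, so v5 = False.

False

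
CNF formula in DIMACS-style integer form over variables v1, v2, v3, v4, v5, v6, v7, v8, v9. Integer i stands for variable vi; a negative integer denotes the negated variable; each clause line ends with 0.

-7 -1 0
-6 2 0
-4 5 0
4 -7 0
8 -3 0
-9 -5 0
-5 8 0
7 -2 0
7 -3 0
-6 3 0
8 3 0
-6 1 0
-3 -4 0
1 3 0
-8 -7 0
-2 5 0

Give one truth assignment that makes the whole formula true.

v1=T, v2=F, v3=F, v4=F, v5=T, v6=F, v7=F, v8=T, v9=F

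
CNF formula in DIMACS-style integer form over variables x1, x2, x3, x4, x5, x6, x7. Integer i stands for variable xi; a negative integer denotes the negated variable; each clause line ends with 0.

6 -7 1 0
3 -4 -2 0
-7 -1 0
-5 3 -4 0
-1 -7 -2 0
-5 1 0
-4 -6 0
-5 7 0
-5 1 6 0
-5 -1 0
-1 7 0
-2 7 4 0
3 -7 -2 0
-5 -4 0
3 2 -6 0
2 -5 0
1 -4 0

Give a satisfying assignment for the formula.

x3 occurs only positively in the remaining clauses — set x3 = True.
Pure literal: x5 appears only negated; assign x5 = False.
Try x1 = False.
  then x4 is forced to False.
Set x2 = False and propagate.
For the remaining variables, x6 = True, x7 = False works.

x1=F, x2=F, x3=T, x4=F, x5=F, x6=T, x7=F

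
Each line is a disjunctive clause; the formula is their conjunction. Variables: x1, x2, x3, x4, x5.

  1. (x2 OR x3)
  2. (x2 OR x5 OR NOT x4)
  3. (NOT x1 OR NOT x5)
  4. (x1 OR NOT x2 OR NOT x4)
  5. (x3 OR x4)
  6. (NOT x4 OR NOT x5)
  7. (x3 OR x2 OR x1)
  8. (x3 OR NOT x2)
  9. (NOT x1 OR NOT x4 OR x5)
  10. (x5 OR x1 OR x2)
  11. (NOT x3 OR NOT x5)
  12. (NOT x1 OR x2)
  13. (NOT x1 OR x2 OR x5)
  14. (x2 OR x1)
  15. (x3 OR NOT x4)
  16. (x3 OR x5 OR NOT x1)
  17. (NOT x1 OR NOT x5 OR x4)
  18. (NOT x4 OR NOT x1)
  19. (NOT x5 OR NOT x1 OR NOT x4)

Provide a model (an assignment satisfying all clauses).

x1 = 0, x2 = 1, x3 = 1, x4 = 0, x5 = 0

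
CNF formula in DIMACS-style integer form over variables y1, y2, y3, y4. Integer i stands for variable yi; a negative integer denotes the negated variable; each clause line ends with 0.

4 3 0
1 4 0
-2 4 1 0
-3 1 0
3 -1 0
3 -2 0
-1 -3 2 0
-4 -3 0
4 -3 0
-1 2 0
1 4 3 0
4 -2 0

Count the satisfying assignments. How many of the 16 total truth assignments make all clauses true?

1

The models are:
  y1=0 y2=0 y3=0 y4=1
That's 1 in total.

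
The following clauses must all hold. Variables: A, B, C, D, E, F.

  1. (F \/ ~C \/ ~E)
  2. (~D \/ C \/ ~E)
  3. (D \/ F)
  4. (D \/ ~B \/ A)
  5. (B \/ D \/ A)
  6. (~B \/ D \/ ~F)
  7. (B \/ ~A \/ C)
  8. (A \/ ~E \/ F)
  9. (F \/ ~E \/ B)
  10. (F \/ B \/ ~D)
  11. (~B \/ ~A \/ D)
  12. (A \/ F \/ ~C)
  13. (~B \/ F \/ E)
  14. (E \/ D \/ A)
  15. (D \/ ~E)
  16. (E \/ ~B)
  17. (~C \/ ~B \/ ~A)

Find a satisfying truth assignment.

A = T, B = F, C = T, D = T, E = T, F = T

Branch on A: take A = True.
Try B = False.
  then C is forced to True.
Branch on D: take D = True.
  then F is forced to True.
E is now unconstrained; take E = True.
Every clause has at least one true literal under this assignment.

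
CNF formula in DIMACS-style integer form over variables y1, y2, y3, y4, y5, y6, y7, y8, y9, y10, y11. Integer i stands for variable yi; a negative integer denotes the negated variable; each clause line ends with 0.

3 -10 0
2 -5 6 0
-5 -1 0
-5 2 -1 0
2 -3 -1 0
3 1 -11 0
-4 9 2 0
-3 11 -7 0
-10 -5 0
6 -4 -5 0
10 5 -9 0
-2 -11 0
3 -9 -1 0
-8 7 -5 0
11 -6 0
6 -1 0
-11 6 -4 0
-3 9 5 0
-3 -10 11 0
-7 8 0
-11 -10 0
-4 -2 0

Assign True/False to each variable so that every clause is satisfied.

y1=False  y2=True  y3=True  y4=False  y5=True  y6=False  y7=False  y8=False  y9=True  y10=False  y11=False

Check each clause:
  1. (~y10 \/ y3) — y3 is true.
  2. (~y5 \/ y2 \/ y6) — y2 is true.
  3. (~y1 \/ ~y5) — ~y1 is true.
  4. (y2 \/ ~y5 \/ ~y1) — y2 is true.
  5. (y2 \/ ~y3 \/ ~y1) — y2 is true.
  6. (y3 \/ ~y11 \/ y1) — y3 is true.
  7. (y2 \/ ~y4 \/ y9) — y9 is true.
  8. (~y7 \/ y11 \/ ~y3) — ~y7 is true.
  9. (~y10 \/ ~y5) — ~y10 is true.
  10. (y6 \/ ~y5 \/ ~y4) — ~y4 is true.
  11. (y5 \/ ~y9 \/ y10) — y5 is true.
  12. (~y2 \/ ~y11) — ~y11 is true.
  13. (~y1 \/ ~y9 \/ y3) — y3 is true.
  14. (y7 \/ ~y8 \/ ~y5) — ~y8 is true.
  15. (y11 \/ ~y6) — ~y6 is true.
  16. (~y1 \/ y6) — ~y1 is true.
  17. (y6 \/ ~y4 \/ ~y11) — ~y4 is true.
  18. (~y3 \/ y9 \/ y5) — y9 is true.
  19. (y11 \/ ~y3 \/ ~y10) — ~y10 is true.
  20. (~y7 \/ y8) — ~y7 is true.
  21. (~y10 \/ ~y11) — ~y11 is true.
  22. (~y2 \/ ~y4) — ~y4 is true.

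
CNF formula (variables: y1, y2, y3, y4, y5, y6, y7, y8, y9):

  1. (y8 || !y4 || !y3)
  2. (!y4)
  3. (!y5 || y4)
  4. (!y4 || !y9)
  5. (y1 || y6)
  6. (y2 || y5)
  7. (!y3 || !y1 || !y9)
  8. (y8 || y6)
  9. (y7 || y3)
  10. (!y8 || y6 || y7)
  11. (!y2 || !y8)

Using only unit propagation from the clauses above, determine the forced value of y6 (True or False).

(!y4) is a unit clause: y4 = False.
(!y5 || y4): since y4 = False, the clause reduces to (!y5). y5 = False.
In (y5 || y2), y5 is now false; y2 must hold, so y2 = True.
From (!y2 || !y8) and y2 = True: y8 = False.
(y8 || y6): since y8 = False, the clause reduces to (y6). y6 = True.

True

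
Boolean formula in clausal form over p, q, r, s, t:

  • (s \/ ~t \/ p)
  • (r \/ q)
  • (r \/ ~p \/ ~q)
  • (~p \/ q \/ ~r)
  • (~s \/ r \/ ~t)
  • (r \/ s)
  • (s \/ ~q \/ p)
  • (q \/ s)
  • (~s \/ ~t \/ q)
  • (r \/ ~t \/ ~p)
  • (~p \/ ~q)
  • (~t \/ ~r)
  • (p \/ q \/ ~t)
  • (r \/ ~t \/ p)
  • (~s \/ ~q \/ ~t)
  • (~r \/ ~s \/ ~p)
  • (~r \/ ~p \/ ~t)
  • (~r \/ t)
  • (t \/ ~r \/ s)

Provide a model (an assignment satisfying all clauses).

p=F, q=T, r=F, s=T, t=F

Check each clause:
  1. (~t \/ s \/ p) — ~t is true.
  2. (r \/ q) — q is true.
  3. (~p \/ r \/ ~q) — ~p is true.
  4. (~p \/ q \/ ~r) — q is true.
  5. (r \/ ~s \/ ~t) — ~t is true.
  6. (s \/ r) — s is true.
  7. (p \/ ~q \/ s) — s is true.
  8. (s \/ q) — q is true.
  9. (~t \/ q \/ ~s) — q is true.
  10. (r \/ ~p \/ ~t) — ~t is true.
  11. (~q \/ ~p) — ~p is true.
  12. (~r \/ ~t) — ~t is true.
  13. (~t \/ p \/ q) — q is true.
  14. (r \/ ~t \/ p) — ~t is true.
  15. (~t \/ ~s \/ ~q) — ~t is true.
  16. (~p \/ ~r \/ ~s) — ~r is true.
  17. (~p \/ ~r \/ ~t) — ~t is true.
  18. (t \/ ~r) — ~r is true.
  19. (s \/ t \/ ~r) — ~r is true.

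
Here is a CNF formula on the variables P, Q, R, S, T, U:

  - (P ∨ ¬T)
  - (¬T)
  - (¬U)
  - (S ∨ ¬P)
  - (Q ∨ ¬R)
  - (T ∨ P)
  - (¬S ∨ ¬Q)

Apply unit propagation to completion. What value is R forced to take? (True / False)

False

(¬T) stands alone — T = False.
Unit clause (¬U) sets U = False.
From (P ∨ T) and T = False: P = True.
(¬P ∨ S): since P = True, the clause reduces to (S). S = True.
In (¬Q ∨ ¬S), ¬S is now false; ¬Q must hold, so Q = False.
(¬R ∨ Q): since Q = False, the clause reduces to (¬R). R = False.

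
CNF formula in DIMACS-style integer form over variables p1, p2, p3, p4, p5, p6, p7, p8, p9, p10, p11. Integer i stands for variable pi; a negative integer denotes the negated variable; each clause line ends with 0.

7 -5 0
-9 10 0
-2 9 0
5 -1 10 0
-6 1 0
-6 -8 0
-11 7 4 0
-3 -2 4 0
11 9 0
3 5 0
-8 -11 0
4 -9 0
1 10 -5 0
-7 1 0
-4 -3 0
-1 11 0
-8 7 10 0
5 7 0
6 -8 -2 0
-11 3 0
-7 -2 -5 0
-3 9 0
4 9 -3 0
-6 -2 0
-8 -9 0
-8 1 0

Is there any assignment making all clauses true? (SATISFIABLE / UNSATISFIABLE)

UNSATISFIABLE

p9 = True:
  propagation gives p10=True, p4=True, p3=False, p5=True; an empty clause results — contradiction.
p9 = False:
  propagation gives p2=False, p11=True, p8=False, p3=True; an empty clause results — contradiction.
Every branch closes, so no satisfying assignment exists.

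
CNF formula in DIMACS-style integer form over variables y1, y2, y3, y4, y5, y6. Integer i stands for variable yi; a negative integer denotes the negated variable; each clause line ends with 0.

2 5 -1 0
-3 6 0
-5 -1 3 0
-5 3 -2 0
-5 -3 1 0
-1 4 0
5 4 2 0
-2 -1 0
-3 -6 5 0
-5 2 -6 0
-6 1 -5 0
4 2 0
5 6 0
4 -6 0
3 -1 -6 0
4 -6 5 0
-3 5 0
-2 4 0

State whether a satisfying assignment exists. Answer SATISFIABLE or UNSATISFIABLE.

Pure literal: y4 appears only positively; assign y4 = True.
Try y1 = False.
The remaining clauses are satisfied by y2 = True, y3 = False, y5 = False, y6 = True.
So y1=False  y2=True  y3=False  y4=True  y5=False  y6=True is a satisfying assignment.

SATISFIABLE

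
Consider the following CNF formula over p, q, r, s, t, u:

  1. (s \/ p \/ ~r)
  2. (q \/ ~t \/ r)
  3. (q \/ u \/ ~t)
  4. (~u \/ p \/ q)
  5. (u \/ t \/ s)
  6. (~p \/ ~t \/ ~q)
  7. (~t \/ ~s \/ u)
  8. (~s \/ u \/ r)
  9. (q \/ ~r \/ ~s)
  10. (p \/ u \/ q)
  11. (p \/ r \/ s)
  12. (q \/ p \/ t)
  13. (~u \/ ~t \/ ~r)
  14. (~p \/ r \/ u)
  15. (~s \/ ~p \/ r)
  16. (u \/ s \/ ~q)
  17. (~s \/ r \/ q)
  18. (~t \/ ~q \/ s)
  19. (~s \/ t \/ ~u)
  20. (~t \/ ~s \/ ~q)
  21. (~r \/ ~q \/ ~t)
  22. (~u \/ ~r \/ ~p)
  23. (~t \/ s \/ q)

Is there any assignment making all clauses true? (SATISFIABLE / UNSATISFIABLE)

SATISFIABLE

Set p = False and propagate.
Branch on q: take q = True.
The remaining clauses are satisfied by r = True, s = True, t = False, u = False.
Every clause has at least one true literal under this assignment.
So p=0, q=1, r=1, s=1, t=0, u=0 is a satisfying assignment.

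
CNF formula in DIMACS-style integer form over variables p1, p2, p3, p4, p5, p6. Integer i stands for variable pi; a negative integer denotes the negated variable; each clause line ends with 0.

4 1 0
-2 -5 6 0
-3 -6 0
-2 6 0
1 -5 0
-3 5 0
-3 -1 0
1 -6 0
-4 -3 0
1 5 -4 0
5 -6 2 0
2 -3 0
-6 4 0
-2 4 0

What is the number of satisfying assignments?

7

Case analysis on p6 and p1:
  p6=T, p1=T: remaining (p2,p3,p4,p5) ∈ {(F,F,T,T); (T,F,T,F); (T,F,T,T)} — 3.
  p6=T, p1=F: a clause becomes empty — 0.
  p6=F, p1=T: remaining (p2,p3,p4,p5) ∈ {(F,F,F,F); (F,F,F,T); (F,F,T,F); (F,F,T,T)} — 4.
  p6=F, p1=F: a clause becomes empty — 0.
Total: 3 + 0 + 4 + 0 = 7.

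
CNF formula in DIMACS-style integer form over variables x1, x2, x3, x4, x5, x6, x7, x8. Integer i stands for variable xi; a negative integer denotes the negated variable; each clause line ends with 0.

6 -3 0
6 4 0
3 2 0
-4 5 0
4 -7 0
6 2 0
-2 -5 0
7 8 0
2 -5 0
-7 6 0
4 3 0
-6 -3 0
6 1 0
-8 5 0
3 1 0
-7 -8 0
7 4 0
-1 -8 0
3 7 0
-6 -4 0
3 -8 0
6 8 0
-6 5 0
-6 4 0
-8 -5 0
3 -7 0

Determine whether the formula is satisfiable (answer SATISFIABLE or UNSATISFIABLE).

UNSATISFIABLE

x6 = True:
  propagation gives x3=False, x2=True, x5=False; an empty clause results — contradiction.
x6 = False:
  propagation gives x3=False, x4=True, x2=True, x5=True; an empty clause results — contradiction.
Every branch closes, so no satisfying assignment exists.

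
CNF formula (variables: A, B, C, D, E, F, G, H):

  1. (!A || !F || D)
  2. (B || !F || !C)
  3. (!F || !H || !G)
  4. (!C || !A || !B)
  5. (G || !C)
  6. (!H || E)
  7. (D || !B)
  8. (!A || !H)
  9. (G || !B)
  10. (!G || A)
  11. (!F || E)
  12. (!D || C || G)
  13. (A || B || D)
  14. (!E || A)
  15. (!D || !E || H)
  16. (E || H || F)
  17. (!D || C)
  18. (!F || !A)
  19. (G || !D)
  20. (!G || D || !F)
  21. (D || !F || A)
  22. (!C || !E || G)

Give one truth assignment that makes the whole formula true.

A = True, B = False, C = True, D = False, E = True, F = False, G = True, H = False

Check each clause:
  1. (D || !A || !F) — !F is true.
  2. (!F || B || !C) — !F is true.
  3. (!F || !H || !G) — !H is true.
  4. (!B || !A || !C) — !B is true.
  5. (!C || G) — G is true.
  6. (!H || E) — !H is true.
  7. (!B || D) — !B is true.
  8. (!H || !A) — !H is true.
  9. (!B || G) — !B is true.
  10. (A || !G) — A is true.
  11. (!F || E) — !F is true.
  12. (G || !D || C) — C is true.
  13. (B || D || A) — A is true.
  14. (!E || A) — A is true.
  15. (H || !D || !E) — !D is true.
  16. (H || E || F) — E is true.
  17. (!D || C) — C is true.
  18. (!F || !A) — !F is true.
  19. (G || !D) — !D is true.
  20. (!G || D || !F) — !F is true.
  21. (A || !F || D) — A is true.
  22. (!C || G || !E) — G is true.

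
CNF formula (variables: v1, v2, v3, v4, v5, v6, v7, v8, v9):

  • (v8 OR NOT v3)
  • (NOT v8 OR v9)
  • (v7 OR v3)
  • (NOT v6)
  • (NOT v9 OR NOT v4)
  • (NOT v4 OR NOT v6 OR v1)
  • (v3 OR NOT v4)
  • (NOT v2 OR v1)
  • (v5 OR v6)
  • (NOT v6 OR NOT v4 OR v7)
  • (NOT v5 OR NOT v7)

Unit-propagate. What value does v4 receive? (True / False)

False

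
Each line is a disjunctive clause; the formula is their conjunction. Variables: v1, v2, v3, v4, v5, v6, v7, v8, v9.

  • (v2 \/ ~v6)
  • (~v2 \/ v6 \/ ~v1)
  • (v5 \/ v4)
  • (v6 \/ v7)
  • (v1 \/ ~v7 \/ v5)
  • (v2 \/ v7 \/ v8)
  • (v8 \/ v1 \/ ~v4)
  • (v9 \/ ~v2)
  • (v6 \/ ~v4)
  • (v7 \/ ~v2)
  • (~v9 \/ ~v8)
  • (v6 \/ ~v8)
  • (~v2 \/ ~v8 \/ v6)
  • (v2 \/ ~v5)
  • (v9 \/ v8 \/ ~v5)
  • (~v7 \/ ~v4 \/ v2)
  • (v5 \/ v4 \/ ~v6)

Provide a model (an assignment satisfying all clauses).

v1=True, v2=True, v3=True, v4=True, v5=False, v6=True, v7=True, v8=False, v9=True

Try v1 = True.
Branch on v2: take v2 = True.
  then v6 is forced to True.
  then v9 is forced to True.
  then v7 is forced to True.
  then v8 is forced to False.
Set v4 = True and propagate.
v3, v5 are now unconstrained; take v3 = True, v5 = False.
Every clause has at least one true literal under this assignment.
Check each clause:
  1. (v2 \/ ~v6) — v2 is true.
  2. (~v2 \/ ~v1 \/ v6) — v6 is true.
  3. (v5 \/ v4) — v4 is true.
  4. (v7 \/ v6) — v6 is true.
  5. (v5 \/ ~v7 \/ v1) — v1 is true.
  6. (v2 \/ v8 \/ v7) — v2 is true.
  7. (v8 \/ v1 \/ ~v4) — v1 is true.
  8. (~v2 \/ v9) — v9 is true.
  9. (~v4 \/ v6) — v6 is true.
  10. (~v2 \/ v7) — v7 is true.
  11. (~v9 \/ ~v8) — ~v8 is true.
  12. (~v8 \/ v6) — ~v8 is true.
  13. (~v8 \/ ~v2 \/ v6) — ~v8 is true.
  14. (v2 \/ ~v5) — v2 is true.
  15. (~v5 \/ v8 \/ v9) — v9 is true.
  16. (v2 \/ ~v7 \/ ~v4) — v2 is true.
  17. (v5 \/ ~v6 \/ v4) — v4 is true.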